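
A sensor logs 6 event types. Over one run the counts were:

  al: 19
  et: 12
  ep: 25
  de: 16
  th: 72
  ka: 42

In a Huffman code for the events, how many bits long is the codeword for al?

3

Build the tree from the bottom:
combine et(12), de(16) → 28
combine al(19), ep(25) → 44
combine 28, ka(42) → 70
combine 44, 70 → 114
combine th(72), 114 → 186
al's leaf is at depth 3, giving a 3-bit codeword.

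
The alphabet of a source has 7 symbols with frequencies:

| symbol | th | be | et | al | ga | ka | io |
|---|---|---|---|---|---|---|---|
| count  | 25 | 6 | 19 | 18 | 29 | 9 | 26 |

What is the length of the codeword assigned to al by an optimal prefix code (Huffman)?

Huffman merges, smallest pair first:
be(6) + ka(9) → 15
15 + al(18) → 33
et(19) + th(25) → 44
io(26) + ga(29) → 55
33 + 44 → 77
55 + 77 → 132
al's leaf is at depth 3, giving a 3-bit codeword.

3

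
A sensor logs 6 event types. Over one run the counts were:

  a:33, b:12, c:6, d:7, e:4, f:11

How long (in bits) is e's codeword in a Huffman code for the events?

Repeatedly merge the two smallest:
combine e(4), c(6) → 10
combine d(7), 10 → 17
combine f(11), b(12) → 23
combine 17, 23 → 40
combine a(33), 40 → 73
e's leaf is at depth 4, giving a 4-bit codeword.

4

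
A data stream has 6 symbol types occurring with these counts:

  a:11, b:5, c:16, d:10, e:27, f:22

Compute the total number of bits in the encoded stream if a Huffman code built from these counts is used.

Build the Huffman tree bottom-up:
b(5) + d(10) → 15
a(11) + 15 → 26
c(16) + f(22) → 38
26 + e(27) → 53
38 + 53 → 91
Total encoded bits = sum of merged weights = 15 + 26 + 38 + 53 + 91 = 223.

223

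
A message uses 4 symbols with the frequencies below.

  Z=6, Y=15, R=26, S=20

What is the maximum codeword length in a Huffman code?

3

Merge the two lowest-weight nodes at each step:
combine Z(6), Y(15) → 21
combine S(20), 21 → 41
combine R(26), 41 → 67
Maximum depth reached is 3.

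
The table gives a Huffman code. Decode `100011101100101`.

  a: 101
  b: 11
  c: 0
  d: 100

dcbada

Read left to right; each codeword is recognised as soon as it completes (prefix code):
  100→d | 0→c | 11→b | 101→a | 100→d | 101→a
Decoded message: dcbada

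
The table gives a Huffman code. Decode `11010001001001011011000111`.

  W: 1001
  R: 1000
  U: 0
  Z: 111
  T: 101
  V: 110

Read left to right; each codeword is recognised as soon as it completes (prefix code):
  110→V | 1000→R | 1001→W | 0→U | 0→U | 101→T | 101→T | 1000→R | 111→Z
Decoded message: VRWUUTTRZ

VRWUUTTRZ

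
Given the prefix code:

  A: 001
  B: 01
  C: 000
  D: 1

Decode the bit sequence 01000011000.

BCBDC

Read left to right; each codeword is recognised as soon as it completes (prefix code):
  01→B | 000→C | 01→B | 1→D | 000→C
Decoded message: BCBDC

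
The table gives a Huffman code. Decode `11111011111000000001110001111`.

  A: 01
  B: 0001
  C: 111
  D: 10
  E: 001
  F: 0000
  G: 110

CGCGFBGEC

Read left to right; each codeword is recognised as soon as it completes (prefix code):
  111→C | 110→G | 111→C | 110→G | 0000→F | 0001→B | 110→G | 001→E | 111→C
Decoded message: CGCGFBGEC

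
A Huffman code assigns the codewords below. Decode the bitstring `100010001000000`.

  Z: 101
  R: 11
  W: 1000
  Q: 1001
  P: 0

WWWPPP

Read left to right; each codeword is recognised as soon as it completes (prefix code):
  1000→W | 1000→W | 1000→W | 0→P | 0→P | 0→P
Decoded message: WWWPPP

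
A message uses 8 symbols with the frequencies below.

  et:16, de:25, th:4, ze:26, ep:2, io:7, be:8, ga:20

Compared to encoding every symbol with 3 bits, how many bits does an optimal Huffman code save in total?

Fixed-length: 3 bits × 108 symbols = 324 bits.
Huffman merges:
combine ep(2), th(4) → 6
combine 6, io(7) → 13
combine be(8), 13 → 21
combine et(16), ga(20) → 36
combine 21, de(25) → 46
combine ze(26), 36 → 62
combine 46, 62 → 108
Huffman total = 6 + 13 + 21 + 36 + 46 + 62 + 108 = 292 bits.
Saving = 324 − 292 = 32 bits.

32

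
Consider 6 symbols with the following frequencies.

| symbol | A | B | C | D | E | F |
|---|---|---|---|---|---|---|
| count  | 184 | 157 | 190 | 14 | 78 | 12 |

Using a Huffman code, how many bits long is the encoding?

1400

Merge the two smallest weights repeatedly:
merge F(12) and D(14): 26
merge 26 and E(78): 104
merge 104 and B(157): 261
merge A(184) and C(190): 374
merge 261 and 374: 635
The encoded length is the sum of every internal node's weight: 26 + 104 + 261 + 374 + 635 = 1400 bits.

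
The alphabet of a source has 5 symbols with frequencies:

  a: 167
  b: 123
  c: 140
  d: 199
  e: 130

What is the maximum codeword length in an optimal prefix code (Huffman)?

Merge the two lowest-weight nodes at each step:
b(123) + e(130) → 253
c(140) + a(167) → 307
d(199) + 253 → 452
307 + 452 → 759
Maximum depth reached is 3.

3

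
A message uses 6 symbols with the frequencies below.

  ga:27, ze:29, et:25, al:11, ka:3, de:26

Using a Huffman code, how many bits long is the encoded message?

Build the Huffman tree bottom-up:
merge ka(3) and al(11): 14
merge 14 and et(25): 39
merge de(26) and ga(27): 53
merge ze(29) and 39: 68
merge 53 and 68: 121
The encoded length is the sum of every internal node's weight: 14 + 39 + 53 + 68 + 121 = 295 bits.

295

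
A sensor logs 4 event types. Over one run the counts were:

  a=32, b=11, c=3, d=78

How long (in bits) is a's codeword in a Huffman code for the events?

Repeatedly merge the two smallest:
merge c(3) and b(11): 14
merge 14 and a(32): 46
merge 46 and d(78): 124
a sits 2 levels below the root, so its codeword is 2 bits.

2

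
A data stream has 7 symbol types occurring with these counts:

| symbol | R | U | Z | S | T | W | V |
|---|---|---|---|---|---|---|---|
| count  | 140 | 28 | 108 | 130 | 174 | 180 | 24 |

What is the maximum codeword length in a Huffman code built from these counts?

Merge the two lowest-weight nodes at each step:
combine V(24), U(28) → 52
combine 52, Z(108) → 160
combine S(130), R(140) → 270
combine 160, T(174) → 334
combine W(180), 270 → 450
combine 334, 450 → 784
Maximum depth reached is 4.

4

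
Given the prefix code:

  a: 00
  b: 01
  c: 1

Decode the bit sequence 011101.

Read left to right; each codeword is recognised as soon as it completes (prefix code):
  01→b | 1→c | 1→c | 01→b
Decoded message: bccb

bccb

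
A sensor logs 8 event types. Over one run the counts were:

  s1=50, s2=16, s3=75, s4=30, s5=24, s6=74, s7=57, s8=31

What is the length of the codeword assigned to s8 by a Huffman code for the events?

4

Repeatedly merge the two smallest:
merge s2(16) and s5(24): 40
merge s4(30) and s8(31): 61
merge 40 and s1(50): 90
merge s7(57) and 61: 118
merge s6(74) and s3(75): 149
merge 90 and 118: 208
merge 149 and 208: 357
s8 sits 4 levels below the root, so its codeword is 4 bits.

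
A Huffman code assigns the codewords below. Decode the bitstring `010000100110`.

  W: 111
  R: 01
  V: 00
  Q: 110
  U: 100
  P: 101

Read left to right; each codeword is recognised as soon as it completes (prefix code):
  01→R | 00→V | 00→V | 100→U | 110→Q
Decoded message: RVVUQ

RVVUQ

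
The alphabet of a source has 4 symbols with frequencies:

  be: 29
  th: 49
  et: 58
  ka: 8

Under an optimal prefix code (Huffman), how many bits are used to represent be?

Build the tree from the bottom:
ka(8) + be(29) → 37
37 + th(49) → 86
et(58) + 86 → 144
The subtree containing be is merged 3 times, so code length = 3.

3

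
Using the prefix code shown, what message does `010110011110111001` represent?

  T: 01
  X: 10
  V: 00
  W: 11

Read left to right; each codeword is recognised as soon as it completes (prefix code):
  01→T | 01→T | 10→X | 01→T | 11→W | 10→X | 11→W | 10→X | 01→T
Decoded message: TTXTWXWXT

TTXTWXWXT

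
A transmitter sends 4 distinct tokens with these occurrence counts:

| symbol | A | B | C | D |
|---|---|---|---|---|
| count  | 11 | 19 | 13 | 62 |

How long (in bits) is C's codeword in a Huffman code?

Repeatedly merge the two smallest:
merge A(11) and C(13): 24
merge B(19) and 24: 43
merge 43 and D(62): 105
The subtree containing C is merged 3 times, so code length = 3.

3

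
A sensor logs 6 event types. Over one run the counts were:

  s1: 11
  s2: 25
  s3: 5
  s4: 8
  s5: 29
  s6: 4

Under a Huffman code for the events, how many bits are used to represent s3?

5

Repeatedly merge the two smallest:
s6(4) + s3(5) → 9
s4(8) + 9 → 17
s1(11) + 17 → 28
s2(25) + 28 → 53
s5(29) + 53 → 82
s3's leaf is at depth 5, giving a 5-bit codeword.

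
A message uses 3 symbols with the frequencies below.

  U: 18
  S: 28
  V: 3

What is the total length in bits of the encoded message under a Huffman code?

70

Merge the two smallest weights repeatedly:
V(3) + U(18) → 21
21 + S(28) → 49
Each symbol's bit-cost is frequency × depth; summing gives 70 bits (equivalently 21 + 49).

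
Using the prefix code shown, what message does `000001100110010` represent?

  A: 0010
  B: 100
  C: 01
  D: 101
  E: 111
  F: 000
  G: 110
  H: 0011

FHHA

Read left to right; each codeword is recognised as soon as it completes (prefix code):
  000→F | 0011→H | 0011→H | 0010→A
Decoded message: FHHA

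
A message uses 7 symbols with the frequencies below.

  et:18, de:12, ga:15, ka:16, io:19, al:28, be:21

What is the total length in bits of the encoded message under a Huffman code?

Merge the two smallest weights repeatedly:
combine de(12), ga(15) → 27
combine ka(16), et(18) → 34
combine io(19), be(21) → 40
combine 27, al(28) → 55
combine 34, 40 → 74
combine 55, 74 → 129
Each symbol's bit-cost is frequency × depth; summing gives 359 bits (equivalently 27 + 34 + 40 + 55 + 74 + 129).

359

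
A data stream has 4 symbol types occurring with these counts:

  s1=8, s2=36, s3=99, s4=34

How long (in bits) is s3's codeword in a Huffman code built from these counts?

Repeatedly merge the two smallest:
combine s1(8), s4(34) → 42
combine s2(36), 42 → 78
combine 78, s3(99) → 177
s3 is a child of the root — depth 1, so its codeword is a single bit.

1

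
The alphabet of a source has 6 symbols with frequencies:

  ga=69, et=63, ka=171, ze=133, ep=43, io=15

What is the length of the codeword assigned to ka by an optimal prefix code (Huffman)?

2

Huffman merges, smallest pair first:
io(15) + ep(43) → 58
58 + et(63) → 121
ga(69) + 121 → 190
ze(133) + ka(171) → 304
190 + 304 → 494
ka's leaf is at depth 2, giving a 2-bit codeword.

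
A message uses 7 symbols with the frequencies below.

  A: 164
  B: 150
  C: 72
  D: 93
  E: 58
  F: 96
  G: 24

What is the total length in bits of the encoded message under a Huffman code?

Build the Huffman tree bottom-up:
G(24) + E(58) → 82
C(72) + 82 → 154
D(93) + F(96) → 189
B(150) + 154 → 304
A(164) + 189 → 353
304 + 353 → 657
Each symbol's bit-cost is frequency × depth; summing gives 1739 bits (equivalently 82 + 154 + 189 + 304 + 353 + 657).

1739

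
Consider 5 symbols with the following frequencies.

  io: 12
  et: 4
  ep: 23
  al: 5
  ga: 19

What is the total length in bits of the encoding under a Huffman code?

Merge the two smallest weights repeatedly:
combine et(4), al(5) → 9
combine 9, io(12) → 21
combine ga(19), 21 → 40
combine ep(23), 40 → 63
Total encoded bits = sum of merged weights = 9 + 21 + 40 + 63 = 133.

133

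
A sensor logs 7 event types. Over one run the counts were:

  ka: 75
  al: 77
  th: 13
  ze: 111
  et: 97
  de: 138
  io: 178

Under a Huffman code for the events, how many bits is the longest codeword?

Merge the two lowest-weight nodes at each step:
merge th(13) and ka(75): 88
merge al(77) and 88: 165
merge et(97) and ze(111): 208
merge de(138) and 165: 303
merge io(178) and 208: 386
merge 303 and 386: 689
Maximum depth reached is 4.

4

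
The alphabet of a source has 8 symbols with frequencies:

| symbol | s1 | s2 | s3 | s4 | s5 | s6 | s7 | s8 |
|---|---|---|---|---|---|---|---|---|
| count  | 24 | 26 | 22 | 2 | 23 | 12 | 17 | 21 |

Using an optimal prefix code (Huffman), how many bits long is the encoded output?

429

Merge the two smallest weights repeatedly:
combine s4(2), s6(12) → 14
combine 14, s7(17) → 31
combine s8(21), s3(22) → 43
combine s5(23), s1(24) → 47
combine s2(26), 31 → 57
combine 43, 47 → 90
combine 57, 90 → 147
The encoded length is the sum of every internal node's weight: 14 + 31 + 43 + 47 + 57 + 90 + 147 = 429 bits.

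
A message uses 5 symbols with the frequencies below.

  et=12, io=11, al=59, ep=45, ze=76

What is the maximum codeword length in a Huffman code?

Merge the two lowest-weight nodes at each step:
combine io(11), et(12) → 23
combine 23, ep(45) → 68
combine al(59), 68 → 127
combine ze(76), 127 → 203
Maximum depth reached is 4.

4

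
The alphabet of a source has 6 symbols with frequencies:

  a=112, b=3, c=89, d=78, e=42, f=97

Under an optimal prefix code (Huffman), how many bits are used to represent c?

Huffman merges, smallest pair first:
merge b(3) and e(42): 45
merge 45 and d(78): 123
merge c(89) and f(97): 186
merge a(112) and 123: 235
merge 186 and 235: 421
The subtree containing c is merged 2 times, so code length = 2.

2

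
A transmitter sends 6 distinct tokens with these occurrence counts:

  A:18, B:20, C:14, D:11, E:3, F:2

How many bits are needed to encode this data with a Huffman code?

Build the Huffman tree bottom-up:
F(2) + E(3) → 5
5 + D(11) → 16
C(14) + 16 → 30
A(18) + B(20) → 38
30 + 38 → 68
Total encoded bits = sum of merged weights = 5 + 16 + 30 + 38 + 68 = 157.

157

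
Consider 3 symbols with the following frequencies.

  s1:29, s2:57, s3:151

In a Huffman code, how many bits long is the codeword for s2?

2

Build the tree from the bottom:
s1(29) + s2(57) → 86
86 + s3(151) → 237
s2 sits 2 levels below the root, so its codeword is 2 bits.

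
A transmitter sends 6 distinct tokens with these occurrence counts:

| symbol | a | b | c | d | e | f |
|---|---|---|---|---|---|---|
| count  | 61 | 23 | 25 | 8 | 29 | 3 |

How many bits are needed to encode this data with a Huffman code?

336

Build the Huffman tree bottom-up:
merge f(3) and d(8): 11
merge 11 and b(23): 34
merge c(25) and e(29): 54
merge 34 and 54: 88
merge a(61) and 88: 149
Total encoded bits = sum of merged weights = 11 + 34 + 54 + 88 + 149 = 336.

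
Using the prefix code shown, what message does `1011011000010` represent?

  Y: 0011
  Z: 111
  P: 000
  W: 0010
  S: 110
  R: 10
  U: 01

RSSPR

Read left to right; each codeword is recognised as soon as it completes (prefix code):
  10→R | 110→S | 110→S | 000→P | 10→R
Decoded message: RSSPR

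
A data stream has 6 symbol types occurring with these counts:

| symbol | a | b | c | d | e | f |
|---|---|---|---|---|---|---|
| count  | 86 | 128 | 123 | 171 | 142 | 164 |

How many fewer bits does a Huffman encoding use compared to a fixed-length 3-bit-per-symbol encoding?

Fixed-length: 3 bits × 814 symbols = 2442 bits.
Huffman merges:
combine a(86), c(123) → 209
combine b(128), e(142) → 270
combine f(164), d(171) → 335
combine 209, 270 → 479
combine 335, 479 → 814
Huffman total = 209 + 270 + 335 + 479 + 814 = 2107 bits.
Saving = 2442 − 2107 = 335 bits.

335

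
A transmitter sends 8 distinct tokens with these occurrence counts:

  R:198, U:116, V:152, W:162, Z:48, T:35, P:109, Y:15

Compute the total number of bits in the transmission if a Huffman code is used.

Build the Huffman tree bottom-up:
Y(15) + T(35) → 50
Z(48) + 50 → 98
98 + P(109) → 207
U(116) + V(152) → 268
W(162) + R(198) → 360
207 + 268 → 475
360 + 475 → 835
Each symbol's bit-cost is frequency × depth; summing gives 2293 bits (equivalently 50 + 98 + 207 + 268 + 360 + 475 + 835).

2293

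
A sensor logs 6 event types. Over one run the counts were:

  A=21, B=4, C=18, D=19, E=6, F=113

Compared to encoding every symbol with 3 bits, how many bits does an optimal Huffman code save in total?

Fixed-length: 3 bits × 181 symbols = 543 bits.
Huffman merges:
B(4) + E(6) → 10
10 + C(18) → 28
D(19) + A(21) → 40
28 + 40 → 68
68 + F(113) → 181
Huffman total = 10 + 28 + 40 + 68 + 181 = 327 bits.
Saving = 543 − 327 = 216 bits.

216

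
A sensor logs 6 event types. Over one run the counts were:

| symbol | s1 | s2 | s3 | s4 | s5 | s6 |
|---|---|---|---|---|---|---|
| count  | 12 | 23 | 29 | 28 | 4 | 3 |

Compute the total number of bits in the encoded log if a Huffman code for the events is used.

224

Greedily combine the two least-frequent nodes:
merge s6(3) and s5(4): 7
merge 7 and s1(12): 19
merge 19 and s2(23): 42
merge s4(28) and s3(29): 57
merge 42 and 57: 99
Total encoded bits = sum of merged weights = 7 + 19 + 42 + 57 + 99 = 224.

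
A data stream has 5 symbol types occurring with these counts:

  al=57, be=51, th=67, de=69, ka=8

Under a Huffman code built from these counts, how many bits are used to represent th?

Huffman merges, smallest pair first:
ka(8) + be(51) → 59
al(57) + 59 → 116
th(67) + de(69) → 136
116 + 136 → 252
th sits 2 levels below the root, so its codeword is 2 bits.

2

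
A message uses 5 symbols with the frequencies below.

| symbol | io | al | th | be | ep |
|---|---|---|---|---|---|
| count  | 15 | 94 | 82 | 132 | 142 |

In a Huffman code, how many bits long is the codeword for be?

2

Huffman merges, smallest pair first:
combine io(15), th(82) → 97
combine al(94), 97 → 191
combine be(132), ep(142) → 274
combine 191, 274 → 465
The subtree containing be is merged 2 times, so code length = 2.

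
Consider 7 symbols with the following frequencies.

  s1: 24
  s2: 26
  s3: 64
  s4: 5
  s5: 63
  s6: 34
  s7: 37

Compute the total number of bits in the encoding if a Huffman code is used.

Build the Huffman tree bottom-up:
s4(5) + s1(24) → 29
s2(26) + 29 → 55
s6(34) + s7(37) → 71
55 + s5(63) → 118
s3(64) + 71 → 135
118 + 135 → 253
The encoded length is the sum of every internal node's weight: 29 + 55 + 71 + 118 + 135 + 253 = 661 bits.

661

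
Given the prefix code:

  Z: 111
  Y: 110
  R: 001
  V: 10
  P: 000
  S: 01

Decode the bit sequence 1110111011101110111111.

ZSYZSYZZ

Read left to right; each codeword is recognised as soon as it completes (prefix code):
  111→Z | 01→S | 110→Y | 111→Z | 01→S | 110→Y | 111→Z | 111→Z
Decoded message: ZSYZSYZZ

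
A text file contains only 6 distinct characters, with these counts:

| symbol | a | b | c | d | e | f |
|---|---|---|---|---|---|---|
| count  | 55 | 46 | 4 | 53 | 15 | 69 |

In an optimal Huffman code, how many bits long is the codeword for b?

Build the tree from the bottom:
merge c(4) and e(15): 19
merge 19 and b(46): 65
merge d(53) and a(55): 108
merge 65 and f(69): 134
merge 108 and 134: 242
b sits 3 levels below the root, so its codeword is 3 bits.

3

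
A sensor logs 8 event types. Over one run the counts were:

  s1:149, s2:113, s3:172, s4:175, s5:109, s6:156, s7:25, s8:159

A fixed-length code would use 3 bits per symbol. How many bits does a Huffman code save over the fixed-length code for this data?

41

Fixed-length: 3 bits × 1058 symbols = 3174 bits.
Huffman merges:
combine s7(25), s5(109) → 134
combine s2(113), 134 → 247
combine s1(149), s6(156) → 305
combine s8(159), s3(172) → 331
combine s4(175), 247 → 422
combine 305, 331 → 636
combine 422, 636 → 1058
Huffman total = 134 + 247 + 305 + 331 + 422 + 636 + 1058 = 3133 bits.
Saving = 3174 − 3133 = 41 bits.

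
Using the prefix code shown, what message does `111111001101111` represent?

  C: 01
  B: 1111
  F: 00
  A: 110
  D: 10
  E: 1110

Read left to right; each codeword is recognised as soon as it completes (prefix code):
  1111→B | 110→A | 01→C | 10→D | 1111→B
Decoded message: BACDB

BACDB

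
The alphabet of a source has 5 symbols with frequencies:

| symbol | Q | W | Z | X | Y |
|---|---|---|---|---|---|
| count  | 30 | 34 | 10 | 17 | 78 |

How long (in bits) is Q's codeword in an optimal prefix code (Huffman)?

Build the tree from the bottom:
merge Z(10) and X(17): 27
merge 27 and Q(30): 57
merge W(34) and 57: 91
merge Y(78) and 91: 169
Q sits 3 levels below the root, so its codeword is 3 bits.

3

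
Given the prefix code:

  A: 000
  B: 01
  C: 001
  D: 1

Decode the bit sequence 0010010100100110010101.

CCBCCDCBB

Read left to right; each codeword is recognised as soon as it completes (prefix code):
  001→C | 001→C | 01→B | 001→C | 001→C | 1→D | 001→C | 01→B | 01→B
Decoded message: CCBCCDCBB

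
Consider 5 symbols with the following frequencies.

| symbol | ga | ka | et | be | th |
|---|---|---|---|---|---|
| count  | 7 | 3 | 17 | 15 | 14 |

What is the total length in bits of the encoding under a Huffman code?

Greedily combine the two least-frequent nodes:
merge ka(3) and ga(7): 10
merge 10 and th(14): 24
merge be(15) and et(17): 32
merge 24 and 32: 56
Each symbol's bit-cost is frequency × depth; summing gives 122 bits (equivalently 10 + 24 + 32 + 56).

122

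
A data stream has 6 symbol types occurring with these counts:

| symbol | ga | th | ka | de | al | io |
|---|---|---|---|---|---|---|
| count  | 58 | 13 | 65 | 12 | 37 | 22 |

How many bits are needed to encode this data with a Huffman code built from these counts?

Build the Huffman tree bottom-up:
de(12) + th(13) → 25
io(22) + 25 → 47
al(37) + 47 → 84
ga(58) + ka(65) → 123
84 + 123 → 207
Each symbol's bit-cost is frequency × depth; summing gives 486 bits (equivalently 25 + 47 + 84 + 123 + 207).

486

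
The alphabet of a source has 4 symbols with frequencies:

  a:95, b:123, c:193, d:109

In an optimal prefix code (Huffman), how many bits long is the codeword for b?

2

Huffman merges, smallest pair first:
a(95) + d(109) → 204
b(123) + c(193) → 316
204 + 316 → 520
b sits 2 levels below the root, so its codeword is 2 bits.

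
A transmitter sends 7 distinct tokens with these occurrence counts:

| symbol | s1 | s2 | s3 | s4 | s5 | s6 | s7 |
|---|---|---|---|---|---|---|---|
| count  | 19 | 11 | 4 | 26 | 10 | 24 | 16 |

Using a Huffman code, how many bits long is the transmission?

Merge the two smallest weights repeatedly:
merge s3(4) and s5(10): 14
merge s2(11) and 14: 25
merge s7(16) and s1(19): 35
merge s6(24) and 25: 49
merge s4(26) and 35: 61
merge 49 and 61: 110
Total encoded bits = sum of merged weights = 14 + 25 + 35 + 49 + 61 + 110 = 294.

294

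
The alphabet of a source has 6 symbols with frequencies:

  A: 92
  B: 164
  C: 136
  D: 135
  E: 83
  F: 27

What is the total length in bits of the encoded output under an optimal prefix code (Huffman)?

1586

Build the Huffman tree bottom-up:
combine F(27), E(83) → 110
combine A(92), 110 → 202
combine D(135), C(136) → 271
combine B(164), 202 → 366
combine 271, 366 → 637
The encoded length is the sum of every internal node's weight: 110 + 202 + 271 + 366 + 637 = 1586 bits.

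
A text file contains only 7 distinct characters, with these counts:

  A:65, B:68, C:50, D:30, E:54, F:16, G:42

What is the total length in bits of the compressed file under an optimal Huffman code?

Greedily combine the two least-frequent nodes:
merge F(16) and D(30): 46
merge G(42) and 46: 88
merge C(50) and E(54): 104
merge A(65) and B(68): 133
merge 88 and 104: 192
merge 133 and 192: 325
The encoded length is the sum of every internal node's weight: 46 + 88 + 104 + 133 + 192 + 325 = 888 bits.

888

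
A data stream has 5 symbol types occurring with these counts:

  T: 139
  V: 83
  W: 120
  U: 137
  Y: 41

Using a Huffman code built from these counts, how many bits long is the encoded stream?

Greedily combine the two least-frequent nodes:
Y(41) + V(83) → 124
W(120) + 124 → 244
U(137) + T(139) → 276
244 + 276 → 520
The encoded length is the sum of every internal node's weight: 124 + 244 + 276 + 520 = 1164 bits.

1164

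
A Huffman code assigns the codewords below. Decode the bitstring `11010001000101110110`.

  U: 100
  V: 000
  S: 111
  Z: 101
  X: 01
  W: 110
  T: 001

WUXVZWW

Read left to right; each codeword is recognised as soon as it completes (prefix code):
  110→W | 100→U | 01→X | 000→V | 101→Z | 110→W | 110→W
Decoded message: WUXVZWW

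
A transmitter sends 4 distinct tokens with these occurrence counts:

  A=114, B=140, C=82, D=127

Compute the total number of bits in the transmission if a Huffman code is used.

926

Merge the two smallest weights repeatedly:
C(82) + A(114) → 196
D(127) + B(140) → 267
196 + 267 → 463
The encoded length is the sum of every internal node's weight: 196 + 267 + 463 = 926 bits.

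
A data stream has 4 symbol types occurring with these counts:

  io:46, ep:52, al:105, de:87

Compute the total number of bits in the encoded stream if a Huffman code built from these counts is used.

573

Greedily combine the two least-frequent nodes:
io(46) + ep(52) → 98
de(87) + 98 → 185
al(105) + 185 → 290
Total encoded bits = sum of merged weights = 98 + 185 + 290 = 573.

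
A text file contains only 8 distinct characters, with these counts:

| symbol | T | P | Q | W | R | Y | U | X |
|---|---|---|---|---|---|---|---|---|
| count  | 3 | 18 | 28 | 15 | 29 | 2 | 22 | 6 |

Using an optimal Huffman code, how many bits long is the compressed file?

Build the Huffman tree bottom-up:
combine Y(2), T(3) → 5
combine 5, X(6) → 11
combine 11, W(15) → 26
combine P(18), U(22) → 40
combine 26, Q(28) → 54
combine R(29), 40 → 69
combine 54, 69 → 123
Total encoded bits = sum of merged weights = 5 + 11 + 26 + 40 + 54 + 69 + 123 = 328.

328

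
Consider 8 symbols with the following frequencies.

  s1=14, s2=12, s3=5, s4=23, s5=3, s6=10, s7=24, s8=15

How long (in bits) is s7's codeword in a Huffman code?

Repeatedly merge the two smallest:
merge s5(3) and s3(5): 8
merge 8 and s6(10): 18
merge s2(12) and s1(14): 26
merge s8(15) and 18: 33
merge s4(23) and s7(24): 47
merge 26 and 33: 59
merge 47 and 59: 106
s7's leaf is at depth 2, giving a 2-bit codeword.

2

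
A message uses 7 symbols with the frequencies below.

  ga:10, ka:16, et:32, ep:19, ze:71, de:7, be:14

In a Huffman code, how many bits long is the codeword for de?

4

Repeatedly merge the two smallest:
merge de(7) and ga(10): 17
merge be(14) and ka(16): 30
merge 17 and ep(19): 36
merge 30 and et(32): 62
merge 36 and 62: 98
merge ze(71) and 98: 169
de's leaf is at depth 4, giving a 4-bit codeword.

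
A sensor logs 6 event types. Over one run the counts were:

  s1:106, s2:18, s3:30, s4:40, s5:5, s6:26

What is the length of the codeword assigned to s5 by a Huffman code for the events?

Huffman merges, smallest pair first:
s5(5) + s2(18) → 23
23 + s6(26) → 49
s3(30) + s4(40) → 70
49 + 70 → 119
s1(106) + 119 → 225
The subtree containing s5 is merged 4 times, so code length = 4.

4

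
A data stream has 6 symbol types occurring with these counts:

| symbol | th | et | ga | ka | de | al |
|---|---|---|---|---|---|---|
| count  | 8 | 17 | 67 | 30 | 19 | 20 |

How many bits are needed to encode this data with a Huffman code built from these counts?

Build the Huffman tree bottom-up:
merge th(8) and et(17): 25
merge de(19) and al(20): 39
merge 25 and ka(30): 55
merge 39 and 55: 94
merge ga(67) and 94: 161
The encoded length is the sum of every internal node's weight: 25 + 39 + 55 + 94 + 161 = 374 bits.

374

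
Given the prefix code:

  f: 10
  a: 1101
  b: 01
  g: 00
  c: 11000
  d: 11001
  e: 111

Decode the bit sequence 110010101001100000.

Read left to right; each codeword is recognised as soon as it completes (prefix code):
  11001→d | 01→b | 01→b | 00→g | 11000→c | 00→g
Decoded message: dbbgcg

dbbgcg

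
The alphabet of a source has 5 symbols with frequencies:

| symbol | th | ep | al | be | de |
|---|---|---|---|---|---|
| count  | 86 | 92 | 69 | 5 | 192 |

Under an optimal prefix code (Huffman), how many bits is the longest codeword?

4

Merge the two lowest-weight nodes at each step:
merge be(5) and al(69): 74
merge 74 and th(86): 160
merge ep(92) and 160: 252
merge de(192) and 252: 444
Maximum depth reached is 4.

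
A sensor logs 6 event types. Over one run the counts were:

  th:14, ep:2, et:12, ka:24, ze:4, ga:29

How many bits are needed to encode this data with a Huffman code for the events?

Merge the two smallest weights repeatedly:
ep(2) + ze(4) → 6
6 + et(12) → 18
th(14) + 18 → 32
ka(24) + ga(29) → 53
32 + 53 → 85
The encoded length is the sum of every internal node's weight: 6 + 18 + 32 + 53 + 85 = 194 bits.

194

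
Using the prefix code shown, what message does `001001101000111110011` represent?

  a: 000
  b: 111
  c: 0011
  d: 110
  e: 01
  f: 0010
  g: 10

Read left to right; each codeword is recognised as soon as it completes (prefix code):
  0010→f | 01→e | 10→g | 10→g | 0011→c | 111→b | 0011→c
Decoded message: feggcbc

feggcbc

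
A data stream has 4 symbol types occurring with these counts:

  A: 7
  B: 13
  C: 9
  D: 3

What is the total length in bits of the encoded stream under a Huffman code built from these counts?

61

Merge the two smallest weights repeatedly:
D(3) + A(7) → 10
C(9) + 10 → 19
B(13) + 19 → 32
Each symbol's bit-cost is frequency × depth; summing gives 61 bits (equivalently 10 + 19 + 32).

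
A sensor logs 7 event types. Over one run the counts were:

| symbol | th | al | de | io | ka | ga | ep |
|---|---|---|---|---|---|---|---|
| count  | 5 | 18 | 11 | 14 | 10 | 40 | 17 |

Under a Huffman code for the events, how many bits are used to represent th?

4

Repeatedly merge the two smallest:
merge th(5) and ka(10): 15
merge de(11) and io(14): 25
merge 15 and ep(17): 32
merge al(18) and 25: 43
merge 32 and ga(40): 72
merge 43 and 72: 115
The subtree containing th is merged 4 times, so code length = 4.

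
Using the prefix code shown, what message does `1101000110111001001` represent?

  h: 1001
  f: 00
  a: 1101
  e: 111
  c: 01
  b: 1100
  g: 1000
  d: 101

afcdbh

Read left to right; each codeword is recognised as soon as it completes (prefix code):
  1101→a | 00→f | 01→c | 101→d | 1100→b | 1001→h
Decoded message: afcdbh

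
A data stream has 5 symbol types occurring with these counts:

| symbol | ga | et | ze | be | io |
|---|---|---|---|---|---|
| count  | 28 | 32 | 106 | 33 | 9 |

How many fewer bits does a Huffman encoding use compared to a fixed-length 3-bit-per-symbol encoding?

212

Fixed-length: 3 bits × 208 symbols = 624 bits.
Huffman merges:
merge io(9) and ga(28): 37
merge et(32) and be(33): 65
merge 37 and 65: 102
merge 102 and ze(106): 208
Huffman total = 37 + 65 + 102 + 208 = 412 bits.
Saving = 624 − 412 = 212 bits.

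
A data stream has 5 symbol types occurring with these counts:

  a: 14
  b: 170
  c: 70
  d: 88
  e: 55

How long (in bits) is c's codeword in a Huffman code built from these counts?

3

Build the tree from the bottom:
merge a(14) and e(55): 69
merge 69 and c(70): 139
merge d(88) and 139: 227
merge b(170) and 227: 397
c sits 3 levels below the root, so its codeword is 3 bits.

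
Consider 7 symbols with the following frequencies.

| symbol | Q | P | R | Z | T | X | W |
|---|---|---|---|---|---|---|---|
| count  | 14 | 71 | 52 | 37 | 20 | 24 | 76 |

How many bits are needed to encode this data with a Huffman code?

Greedily combine the two least-frequent nodes:
Q(14) + T(20) → 34
X(24) + 34 → 58
Z(37) + R(52) → 89
58 + P(71) → 129
W(76) + 89 → 165
129 + 165 → 294
Each symbol's bit-cost is frequency × depth; summing gives 769 bits (equivalently 34 + 58 + 89 + 129 + 165 + 294).

769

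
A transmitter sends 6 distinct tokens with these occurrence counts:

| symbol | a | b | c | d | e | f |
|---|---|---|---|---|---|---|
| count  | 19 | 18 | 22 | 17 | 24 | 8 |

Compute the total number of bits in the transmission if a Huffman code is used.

278

Merge the two smallest weights repeatedly:
f(8) + d(17) → 25
b(18) + a(19) → 37
c(22) + e(24) → 46
25 + 37 → 62
46 + 62 → 108
Total encoded bits = sum of merged weights = 25 + 37 + 46 + 62 + 108 = 278.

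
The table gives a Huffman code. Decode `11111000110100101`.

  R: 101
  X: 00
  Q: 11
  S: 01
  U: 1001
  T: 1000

QQTQSXR

Read left to right; each codeword is recognised as soon as it completes (prefix code):
  11→Q | 11→Q | 1000→T | 11→Q | 01→S | 00→X | 101→R
Decoded message: QQTQSXR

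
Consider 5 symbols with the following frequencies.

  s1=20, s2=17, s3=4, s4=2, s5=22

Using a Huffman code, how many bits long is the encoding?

Build the Huffman tree bottom-up:
merge s4(2) and s3(4): 6
merge 6 and s2(17): 23
merge s1(20) and s5(22): 42
merge 23 and 42: 65
Each symbol's bit-cost is frequency × depth; summing gives 136 bits (equivalently 6 + 23 + 42 + 65).

136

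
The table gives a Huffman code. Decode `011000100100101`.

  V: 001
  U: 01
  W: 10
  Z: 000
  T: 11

Read left to right; each codeword is recognised as soon as it completes (prefix code):
  01→U | 10→W | 001→V | 001→V | 001→V | 01→U
Decoded message: UWVVVU

UWVVVU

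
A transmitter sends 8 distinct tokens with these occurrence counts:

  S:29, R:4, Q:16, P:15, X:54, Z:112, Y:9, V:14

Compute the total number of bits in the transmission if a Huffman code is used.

Greedily combine the two least-frequent nodes:
merge R(4) and Y(9): 13
merge 13 and V(14): 27
merge P(15) and Q(16): 31
merge 27 and S(29): 56
merge 31 and X(54): 85
merge 56 and 85: 141
merge Z(112) and 141: 253
Total encoded bits = sum of merged weights = 13 + 27 + 31 + 56 + 85 + 141 + 253 = 606.

606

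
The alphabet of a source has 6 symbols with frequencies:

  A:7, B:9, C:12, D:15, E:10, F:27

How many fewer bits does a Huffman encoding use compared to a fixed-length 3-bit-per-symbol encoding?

42

Fixed-length: 3 bits × 80 symbols = 240 bits.
Huffman merges:
A(7) + B(9) → 16
E(10) + C(12) → 22
D(15) + 16 → 31
22 + F(27) → 49
31 + 49 → 80
Huffman total = 16 + 22 + 31 + 49 + 80 = 198 bits.
Saving = 240 − 198 = 42 bits.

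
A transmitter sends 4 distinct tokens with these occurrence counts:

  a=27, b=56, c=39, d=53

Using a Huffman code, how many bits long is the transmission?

Merge the two smallest weights repeatedly:
combine a(27), c(39) → 66
combine d(53), b(56) → 109
combine 66, 109 → 175
Total encoded bits = sum of merged weights = 66 + 109 + 175 = 350.

350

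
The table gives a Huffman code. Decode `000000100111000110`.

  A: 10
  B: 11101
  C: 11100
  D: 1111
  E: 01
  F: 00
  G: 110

Read left to right; each codeword is recognised as soon as it completes (prefix code):
  00→F | 00→F | 00→F | 10→A | 01→E | 110→G | 00→F | 110→G
Decoded message: FFFAEGFG

FFFAEGFG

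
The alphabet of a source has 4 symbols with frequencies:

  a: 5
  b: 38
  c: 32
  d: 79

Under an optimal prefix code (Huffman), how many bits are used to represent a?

Build the tree from the bottom:
merge a(5) and c(32): 37
merge 37 and b(38): 75
merge 75 and d(79): 154
a sits 3 levels below the root, so its codeword is 3 bits.

3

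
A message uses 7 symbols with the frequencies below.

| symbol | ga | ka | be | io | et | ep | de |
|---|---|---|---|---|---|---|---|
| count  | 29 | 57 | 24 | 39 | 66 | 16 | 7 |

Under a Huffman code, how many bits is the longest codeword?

Merge the two lowest-weight nodes at each step:
de(7) + ep(16) → 23
23 + be(24) → 47
ga(29) + io(39) → 68
47 + ka(57) → 104
et(66) + 68 → 134
104 + 134 → 238
The rarest symbols sit at the bottom; the longest codeword is 4 bits.

4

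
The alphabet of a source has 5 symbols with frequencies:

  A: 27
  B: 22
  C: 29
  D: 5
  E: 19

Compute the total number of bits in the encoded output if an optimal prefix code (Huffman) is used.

228

Greedily combine the two least-frequent nodes:
combine D(5), E(19) → 24
combine B(22), 24 → 46
combine A(27), C(29) → 56
combine 46, 56 → 102
Total encoded bits = sum of merged weights = 24 + 46 + 56 + 102 = 228.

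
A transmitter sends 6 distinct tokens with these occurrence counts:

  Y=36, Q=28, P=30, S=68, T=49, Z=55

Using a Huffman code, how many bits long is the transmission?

Greedily combine the two least-frequent nodes:
combine Q(28), P(30) → 58
combine Y(36), T(49) → 85
combine Z(55), 58 → 113
combine S(68), 85 → 153
combine 113, 153 → 266
The encoded length is the sum of every internal node's weight: 58 + 85 + 113 + 153 + 266 = 675 bits.

675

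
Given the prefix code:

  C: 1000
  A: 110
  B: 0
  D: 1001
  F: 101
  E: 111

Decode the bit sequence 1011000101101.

Read left to right; each codeword is recognised as soon as it completes (prefix code):
  101→F | 1000→C | 101→F | 101→F
Decoded message: FCFF

FCFF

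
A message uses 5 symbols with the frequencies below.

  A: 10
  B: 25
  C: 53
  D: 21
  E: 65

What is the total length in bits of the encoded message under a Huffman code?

370

Greedily combine the two least-frequent nodes:
A(10) + D(21) → 31
B(25) + 31 → 56
C(53) + 56 → 109
E(65) + 109 → 174
The encoded length is the sum of every internal node's weight: 31 + 56 + 109 + 174 = 370 bits.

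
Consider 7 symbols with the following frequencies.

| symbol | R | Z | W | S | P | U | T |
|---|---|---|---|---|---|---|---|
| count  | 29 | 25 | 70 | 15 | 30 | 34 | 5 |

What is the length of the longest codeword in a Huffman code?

Merge the two lowest-weight nodes at each step:
combine T(5), S(15) → 20
combine 20, Z(25) → 45
combine R(29), P(30) → 59
combine U(34), 45 → 79
combine 59, W(70) → 129
combine 79, 129 → 208
Maximum depth reached is 4.

4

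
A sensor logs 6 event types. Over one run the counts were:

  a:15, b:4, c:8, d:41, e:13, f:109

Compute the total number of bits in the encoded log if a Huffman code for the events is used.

Build the Huffman tree bottom-up:
combine b(4), c(8) → 12
combine 12, e(13) → 25
combine a(15), 25 → 40
combine 40, d(41) → 81
combine 81, f(109) → 190
Each symbol's bit-cost is frequency × depth; summing gives 348 bits (equivalently 12 + 25 + 40 + 81 + 190).

348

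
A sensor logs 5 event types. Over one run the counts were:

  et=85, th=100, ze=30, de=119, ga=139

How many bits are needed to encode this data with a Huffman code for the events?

1061

Merge the two smallest weights repeatedly:
merge ze(30) and et(85): 115
merge th(100) and 115: 215
merge de(119) and ga(139): 258
merge 215 and 258: 473
The encoded length is the sum of every internal node's weight: 115 + 215 + 258 + 473 = 1061 bits.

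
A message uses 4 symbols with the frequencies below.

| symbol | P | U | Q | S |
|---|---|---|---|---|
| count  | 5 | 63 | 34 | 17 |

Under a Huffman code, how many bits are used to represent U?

Build the tree from the bottom:
P(5) + S(17) → 22
22 + Q(34) → 56
56 + U(63) → 119
U is a child of the root — depth 1, so its codeword is a single bit.

1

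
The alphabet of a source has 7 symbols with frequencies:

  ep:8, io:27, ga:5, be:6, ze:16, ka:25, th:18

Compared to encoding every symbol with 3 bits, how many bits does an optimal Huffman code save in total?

41

Fixed-length: 3 bits × 105 symbols = 315 bits.
Huffman merges:
merge ga(5) and be(6): 11
merge ep(8) and 11: 19
merge ze(16) and th(18): 34
merge 19 and ka(25): 44
merge io(27) and 34: 61
merge 44 and 61: 105
Huffman total = 11 + 19 + 34 + 44 + 61 + 105 = 274 bits.
Saving = 315 − 274 = 41 bits.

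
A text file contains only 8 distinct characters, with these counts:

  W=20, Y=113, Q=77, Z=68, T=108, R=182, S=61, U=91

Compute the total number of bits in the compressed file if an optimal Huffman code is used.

Build the Huffman tree bottom-up:
W(20) + S(61) → 81
Z(68) + Q(77) → 145
81 + U(91) → 172
T(108) + Y(113) → 221
145 + 172 → 317
R(182) + 221 → 403
317 + 403 → 720
Total encoded bits = sum of merged weights = 81 + 145 + 172 + 221 + 317 + 403 + 720 = 2059.

2059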